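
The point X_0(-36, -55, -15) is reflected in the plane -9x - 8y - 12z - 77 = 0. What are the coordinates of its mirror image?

With n = (-9, -8, -12), the signed offset is (n·X_0 − 77)/|n|² = 867/289 = 3.
X_0' = X_0 − 2t·n = (-36, -55, -15) − 6·(-9, -8, -12) = (18, -7, 57).

(18, -7, 57)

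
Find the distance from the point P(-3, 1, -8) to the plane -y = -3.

Normal vector n = (0, -1, 0), and n·(-3, 1, -8) - (-3) = 2.
|n| = √(0 + 1 + 0) = 1, so the distance is |2|/1 = 2.

2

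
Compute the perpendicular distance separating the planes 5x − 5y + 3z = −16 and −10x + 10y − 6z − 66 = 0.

Divide the second equation by -2 to match normals: 5x − 5y + 3z = -33.
With common normal n = (5, −5, 3) (|n| = √59), the distance is |(-16) − (-33)|/|n| = 17/√59.

17/√59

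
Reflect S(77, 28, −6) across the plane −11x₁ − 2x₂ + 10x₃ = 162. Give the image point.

(-33, 8, 94)

n = (−11, −2, 10), |n|² = 225, n·S − 162 = -1125, so t = -1125/225 = -5.
Foot F = S − (-5)·n = (22, 18, 44); the reflection is 2F − S = (−33, 8, 94).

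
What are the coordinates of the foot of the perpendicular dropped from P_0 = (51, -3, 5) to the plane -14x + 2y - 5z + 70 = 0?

(9, 3, -10)

The perpendicular from P_0 has direction n = (-14, 2, -5): r = (51, -3, 5) + λ(-14, 2, -5).
Substitute into the plane: n·(P_0 + λn) = -70 gives -745 + 225λ = -70, so λ = 3.
Foot = (51, -3, 5) + 3·(-14, 2, -5) = (9, 3, -10).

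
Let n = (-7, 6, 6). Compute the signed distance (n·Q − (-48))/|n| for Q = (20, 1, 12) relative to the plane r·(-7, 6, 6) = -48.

-14/11

n·Q − (-48) = -14.
|n| = 11, so the signed distance is -14/11.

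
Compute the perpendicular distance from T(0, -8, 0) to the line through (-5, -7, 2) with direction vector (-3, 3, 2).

Direction vector d = (-3, 3, 2).
AP = (5, -1, -2), and AP × d = (4, -4, 12).
|AP × d|² = 176 and |d|² = 22, so the distance is √(176/22) = √8 = 2√2.

2√2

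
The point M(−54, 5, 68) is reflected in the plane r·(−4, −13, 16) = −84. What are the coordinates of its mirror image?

n = (−4, −13, 16), |n|² = 441, n·M − (-84) = 1323, so t = 1323/441 = 3.
Foot F = M − 3·n = (−42, 44, 20); the reflection is 2F − M = (−30, 83, −28).

(-30, 83, -28)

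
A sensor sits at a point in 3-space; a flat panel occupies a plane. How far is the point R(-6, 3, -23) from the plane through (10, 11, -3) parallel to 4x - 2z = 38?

12/√5

Parallel planes share the normal n = (4, 0, -2); since (10, 11, -3) lies on the plane, its equation is 4x - 2z = 46.
d = |4·(-6) + (-2)·(-23) − 46| / √(16 + 0 + 4) = |-24| / (2√5) = 12/√5.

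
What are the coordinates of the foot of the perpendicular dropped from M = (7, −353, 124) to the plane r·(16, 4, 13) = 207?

n = (16, 4, 13), |n|² = 441, and n·M − 207 = 105.
t = 105/441 = 5/21, so the foot is M − t·n = (7, −353, 124) − (5/21)·(16, 4, 13) = (67/21, −7433/21, 2539/21).

(67/21, -7433/21, 2539/21)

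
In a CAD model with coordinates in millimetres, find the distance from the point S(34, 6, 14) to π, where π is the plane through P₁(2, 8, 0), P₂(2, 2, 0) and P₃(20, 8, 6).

P₁P₂ = (0, -6, 0) and P₁P₃ = (18, 0, 6), so a normal is n = P₁P₂ × P₁P₃ = (-36, 0, 108).
n = (-36, 0, 108); n·P − (-72) = 360; |n| = 36√10; distance = 360/(36√10) = √10.

√10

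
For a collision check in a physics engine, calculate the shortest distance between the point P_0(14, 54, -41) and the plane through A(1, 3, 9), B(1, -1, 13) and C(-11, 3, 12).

17/√33

AB = (0, -4, 4) and AC = (-12, 0, 3), so a normal is n = AB × AC = (-12, -48, -48).
Then n·(14, 54, -41) - (-588) = -204.
|n| = √(144 + 2304 + 2304) = 12√33, so the distance is |-204|/(12√33) = 17/√33.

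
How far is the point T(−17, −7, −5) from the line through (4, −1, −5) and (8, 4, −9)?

A direction vector is d = (4, 5, −4).
AP = (−21, −6, 0), and AP × d = (24, −84, −81).
|AP × d|² = 14193 and |d|² = 57, so the distance is √(14193/57) = √249.

√249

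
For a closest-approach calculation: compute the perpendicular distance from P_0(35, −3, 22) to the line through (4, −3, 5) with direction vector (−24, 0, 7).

Direction vector d = (−24, 0, 7).
AP = (31, 0, 17); AP·d = -625, |AP|² = 1250, |d|² = 625.
distance² = |AP|² − (AP·d)²/|d|² = 1250 − 390625/625 = 625, so the distance is 25.

25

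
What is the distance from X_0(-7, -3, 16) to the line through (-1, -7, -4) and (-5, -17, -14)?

2√59

A direction vector is d = (-4, -10, -10).
AP = (-6, 4, 20), and AP × d = (160, -140, 76).
|AP × d|² = 50976 and |d|² = 216, so the distance is √(50976/216) = √236 = 2√59.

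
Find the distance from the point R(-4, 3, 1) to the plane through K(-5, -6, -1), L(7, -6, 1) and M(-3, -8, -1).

KL = (12, 0, 2) and KM = (2, -2, 0), so a normal is n = KL × KM = (4, 4, -24).
d = |4·(-4) + 4·3 + (-24)·1 − (-20)| / √(16 + 16 + 576) = |-8| / (4√38) = 2/√38.

√38/19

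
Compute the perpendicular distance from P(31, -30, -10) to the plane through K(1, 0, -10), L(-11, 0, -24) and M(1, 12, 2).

KL = (-12, 0, -14) and KM = (0, 12, 12), so a normal is n = KL × KM = (168, 144, -144).
d = |168·31 + 144·(-30) + (-144)·(-10) − 1608| / √(28224 + 20736 + 20736) = |720| / 264 = 30/11.

30/11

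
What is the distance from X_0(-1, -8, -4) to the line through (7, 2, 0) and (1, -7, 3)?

3√6

A direction vector is d = (-6, -9, 3).
AP = (-8, -10, -4), and AP × d = (-66, 48, 12).
|AP × d|² = 6804 and |d|² = 126, so the distance is √(6804/126) = √54 = 3√6.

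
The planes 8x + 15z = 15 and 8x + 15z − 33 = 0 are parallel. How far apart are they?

18/17

With common normal n = (8, 0, 15) (|n| = 17), the distance is |15 − 33|/|n| = 18/17.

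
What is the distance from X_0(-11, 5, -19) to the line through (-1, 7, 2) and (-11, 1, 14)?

5√19

A direction vector is d = (-10, -6, 12).
AP = (-10, -2, -21); AP·d = -140, |AP|² = 545, |d|² = 280.
distance² = |AP|² − (AP·d)²/|d|² = 545 − 19600/280 = 475, so the distance is 5√19.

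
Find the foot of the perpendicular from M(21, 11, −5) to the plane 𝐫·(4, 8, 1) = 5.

n = (4, 8, 1), |n|² = 81, and n·M − 5 = 162.
t = 162/81 = 2, so the foot is M − t·n = (21, 11, −5) − 2·(4, 8, 1) = (13, −5, −7).

(13, -5, -7)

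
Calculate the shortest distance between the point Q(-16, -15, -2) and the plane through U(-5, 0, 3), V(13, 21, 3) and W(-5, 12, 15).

UV = (18, 21, 0) and UW = (0, 12, 12), so a normal is n = UV × UW = (252, -216, 216).
n = (252, -216, 216); n·P − (-612) = -612; |n| = 396; distance = 612/396 = 17/11.

17/11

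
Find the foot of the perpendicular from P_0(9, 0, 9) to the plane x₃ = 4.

n = (0, 0, 1), |n|² = 1, and n·P_0 − 4 = 5.
t = 5/1 = 5, so the foot is P_0 − t·n = (9, 0, 9) − 5·(0, 0, 1) = (9, 0, 4).

(9, 0, 4)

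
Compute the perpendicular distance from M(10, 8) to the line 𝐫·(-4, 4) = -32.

3√2

The normal to the line is n = (-4, 4) with |n| = 4√2.
|n·M − (-32)| = |-8 − (-32)| = 24, so the distance is 24/(4√2) = 3√2.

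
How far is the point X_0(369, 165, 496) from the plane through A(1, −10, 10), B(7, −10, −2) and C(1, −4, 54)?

AB = (6, 0, −12) and AC = (0, 6, 44), so a normal is n = AB × AC = (72, −264, 36).
Then n·(369, 165, 496) − 3072 = −2208.
|n| = √(5184 + 69696 + 1296) = 276, so the distance is |-2208|/276 = 8.

8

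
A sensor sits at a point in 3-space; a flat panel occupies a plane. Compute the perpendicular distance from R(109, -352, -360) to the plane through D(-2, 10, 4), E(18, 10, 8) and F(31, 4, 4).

8

DE = (20, 0, 4) and DF = (33, -6, 0), so a normal is n = DE × DF = (24, 132, -120).
n = (24, 132, -120); n·P − 792 = -1440; |n| = 180; distance = 1440/180 = 8.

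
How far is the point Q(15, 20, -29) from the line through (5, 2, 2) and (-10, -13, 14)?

√329

A direction vector is d = (-15, -15, 12).
AP = (10, 18, -31), and AP × d = (-249, 345, 120).
|AP × d|² = 195426 and |d|² = 594, so the distance is √(195426/594) = √329.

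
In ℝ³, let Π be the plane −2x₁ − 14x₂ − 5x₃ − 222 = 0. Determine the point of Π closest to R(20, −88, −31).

(30, -18, -6)

n = (−2, −14, −5), |n|² = 225, and n·R − 222 = 1125.
t = 1125/225 = 5, so the foot is R − t·n = (20, −88, −31) − 5·(−2, −14, −5) = (30, −18, −6).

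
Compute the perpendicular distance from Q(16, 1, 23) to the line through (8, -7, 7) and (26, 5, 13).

A direction vector is d = (18, 12, 6).
AP = (8, 8, 16), and AP × d = (-144, 240, -48).
|AP × d|² = 80640 and |d|² = 504, so the distance is √(80640/504) = √160 = 4√10.

4√10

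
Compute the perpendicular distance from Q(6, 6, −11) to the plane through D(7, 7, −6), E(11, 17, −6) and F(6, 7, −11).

DE = (4, 10, 0) and DF = (−1, 0, −5), so a normal is n = DE × DF = (−50, 20, 10).
Then n·(6, 6, −11) − (−270) = −20.
|n| = √(2500 + 400 + 100) = 10√30, so the distance is |-20|/(10√30) = 2/√30.

√30/15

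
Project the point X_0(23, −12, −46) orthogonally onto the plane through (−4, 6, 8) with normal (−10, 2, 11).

The perpendicular from X_0 has direction n = (−10, 2, 11): r = (23, −12, −46) + λ(−10, 2, 11).
Substitute into the plane: n·(X_0 + λn) = 140 gives -760 + 225λ = 140, so λ = 4.
Foot = (23, −12, −46) + 4·(−10, 2, 11) = (−17, −4, −2).

(-17, -4, -2)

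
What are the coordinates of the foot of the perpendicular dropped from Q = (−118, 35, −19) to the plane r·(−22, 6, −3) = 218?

(-8, 5, -4)

n = (−22, 6, −3), |n|² = 529, and n·Q − 218 = 2645.
t = 2645/529 = 5, so the foot is Q − t·n = (−118, 35, −19) − 5·(−22, 6, −3) = (−8, 5, −4).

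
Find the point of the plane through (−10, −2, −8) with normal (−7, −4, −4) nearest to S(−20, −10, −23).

(-6, -2, -15)

The perpendicular from S has direction n = (−7, −4, −4): r = (−20, −10, −23) + t(−7, −4, −4).
Substitute into the plane: n·(S + tn) = 110 gives 272 + 81t = 110, so t = -2.
Foot = (−20, −10, −23) + (-2)·(−7, −4, −4) = (−6, −2, −15).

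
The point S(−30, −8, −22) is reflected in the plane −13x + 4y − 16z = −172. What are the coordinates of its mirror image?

n = (−13, 4, −16), |n|² = 441, n·S − (-172) = 882, so t = 882/441 = 2.
Foot F = S − 2·n = (−4, −16, 10); the reflection is 2F − S = (22, −24, 42).

(22, -24, 42)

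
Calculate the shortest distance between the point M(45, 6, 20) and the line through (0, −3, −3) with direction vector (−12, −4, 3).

Direction vector d = (−12, −4, 3).
AP = (45, 9, 23); AP·d = -507, |AP|² = 2635, |d|² = 169.
distance² = |AP|² − (AP·d)²/|d|² = 2635 − 257049/169 = 1114, so the distance is √1114.

√1114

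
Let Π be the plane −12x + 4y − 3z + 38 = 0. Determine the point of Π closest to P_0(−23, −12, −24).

n = (−12, 4, −3), |n|² = 169, and n·P_0 − (-38) = 338.
t = 338/169 = 2, so the foot is P_0 − t·n = (−23, −12, −24) − 2·(−12, 4, −3) = (1, −20, −18).

(1, -20, -18)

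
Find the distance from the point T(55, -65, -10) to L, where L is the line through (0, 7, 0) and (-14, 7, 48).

A direction vector is d = (-14, 0, 48).
AP = (55, -72, -10); AP·d = -1250, |AP|² = 8309, |d|² = 2500.
distance² = |AP|² − (AP·d)²/|d|² = 8309 − 1562500/2500 = 7684, so the distance is 2√1921.

2√1921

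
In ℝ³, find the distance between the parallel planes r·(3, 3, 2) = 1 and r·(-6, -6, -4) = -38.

18/√22

Divide the second equation by -2 to match normals: 3x₁ + 3x₂ + 2x₃ = 19.
Both planes have normal n = (3, 3, 2), |n| = √22. Any point on the first plane is at distance |19 − 1|/|n| = 18/√22 from the second.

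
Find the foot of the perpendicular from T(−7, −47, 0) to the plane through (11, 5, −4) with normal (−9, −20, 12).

n = (−9, −20, 12), |n|² = 625, and n·T − (-247) = 1250.
t = 1250/625 = 2, so the foot is T − t·n = (−7, −47, 0) − 2·(−9, −20, 12) = (11, −7, −24).

(11, -7, -24)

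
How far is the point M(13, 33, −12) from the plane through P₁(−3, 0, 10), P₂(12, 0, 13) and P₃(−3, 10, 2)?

P₁P₂ = (15, 0, 3) and P₁P₃ = (0, 10, −8), so a normal is n = P₁P₂ × P₁P₃ = (−30, 120, 150).
Then n·(13, 33, −12) − 1590 = 180.
|n| = √(900 + 14400 + 22500) = 30√42, so the distance is |180|/(30√42) = 6/√42.

√42/7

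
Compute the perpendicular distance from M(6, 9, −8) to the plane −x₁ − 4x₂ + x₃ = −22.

d = |(-1)·6 + (-4)·9 + 1·(-8) − (-22)| / √(1 + 16 + 1) = |-28| / (3√2) = 14√2/3.

14√2/3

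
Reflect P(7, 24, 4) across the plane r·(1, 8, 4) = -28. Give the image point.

(1, -24, -20)

n = (1, 8, 4), |n|² = 81, n·P − (-28) = 243, so t = 243/81 = 3.
Foot F = P − 3·n = (4, 0, -8); the reflection is 2F − P = (1, -24, -20).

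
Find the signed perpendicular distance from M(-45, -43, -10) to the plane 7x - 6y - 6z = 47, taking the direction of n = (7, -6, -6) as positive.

-4

n·M − 47 = -44.
|n| = 11, so the signed distance is -44/11 = -4.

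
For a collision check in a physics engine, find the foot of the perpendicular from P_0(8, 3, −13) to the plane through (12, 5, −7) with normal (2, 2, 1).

(12, 7, -11)

The perpendicular from P_0 has direction n = (2, 2, 1): r = (8, 3, −13) + λ(2, 2, 1).
Substitute into the plane: n·(P_0 + λn) = 27 gives 9 + 9λ = 27, so λ = 2.
Foot = (8, 3, −13) + 2·(2, 2, 1) = (12, 7, −11).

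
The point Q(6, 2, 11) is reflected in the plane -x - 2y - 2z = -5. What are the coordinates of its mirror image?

(0, -10, -1)

n = (-1, -2, -2), |n|² = 9, n·Q − (-5) = -27, so t = -27/9 = -3.
Foot F = Q − (-3)·n = (3, -4, 5); the reflection is 2F − Q = (0, -10, -1).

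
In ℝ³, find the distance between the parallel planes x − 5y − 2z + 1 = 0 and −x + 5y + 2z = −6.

7/√30

Divide the second equation by -1 to match normals: x − 5y − 2z = 6.
Both planes have normal n = (1, −5, −2), |n| = √30. Any point on the first plane is at distance |6 − (-1)|/|n| = 7/√30 from the second.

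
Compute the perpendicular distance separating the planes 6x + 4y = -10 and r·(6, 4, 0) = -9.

1/(2√13)

With common normal n = (6, 4, 0) (|n| = 2√13), the distance is |(-10) − (-9)|/|n| = 1/(2√13).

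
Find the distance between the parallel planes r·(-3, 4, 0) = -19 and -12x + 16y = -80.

Divide the second equation by 4 to match normals: -3x + 4y = -20.
With common normal n = (-3, 4, 0) (|n| = 5), the distance is |(-19) − (-20)|/|n| = 1/5.

1/5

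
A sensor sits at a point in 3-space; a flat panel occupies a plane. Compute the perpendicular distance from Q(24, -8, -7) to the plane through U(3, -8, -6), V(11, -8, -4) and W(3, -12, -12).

25/√53

UV = (8, 0, 2) and UW = (0, -4, -6), so a normal is n = UV × UW = (8, 48, -32).
Then n·(24, -8, -7) - (-168) = 200.
|n| = √(64 + 2304 + 1024) = 8√53, so the distance is |200|/(8√53) = 25√53/53.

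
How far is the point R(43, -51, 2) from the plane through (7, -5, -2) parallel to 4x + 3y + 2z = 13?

Parallel planes share the normal n = (4, 3, 2); since (7, -5, -2) lies on the plane, its equation is 4x + 3y + 2z = 9.
n = (4, 3, 2); n·P − 9 = 14; |n| = √29; distance = 14/√29 = 14√29/29.

14√29/29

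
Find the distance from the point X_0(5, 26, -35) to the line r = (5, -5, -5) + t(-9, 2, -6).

9√17

Direction vector d = (-9, 2, -6).
AP = (0, 31, -30), and AP × d = (-126, 270, 279).
|AP × d|² = 166617 and |d|² = 121, so the distance is √(166617/121) = √1377 = 9√17.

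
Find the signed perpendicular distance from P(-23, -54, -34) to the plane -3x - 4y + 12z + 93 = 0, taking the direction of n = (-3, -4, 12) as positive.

-30/13

n·P − (-93) = -30.
|n| = 13, so the signed distance is -30/13.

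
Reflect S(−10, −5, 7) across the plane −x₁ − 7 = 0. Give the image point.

(-4, -5, 7)

n = (−1, 0, 0), |n|² = 1, n·S − 7 = 3, so t = 3/1 = 3.
Foot F = S − 3·n = (−7, −5, 7); the reflection is 2F − S = (−4, −5, 7).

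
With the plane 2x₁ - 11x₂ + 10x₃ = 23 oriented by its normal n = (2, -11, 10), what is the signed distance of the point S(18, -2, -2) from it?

n·S − 23 = 15.
|n| = 15, so the signed distance is 15/15 = 1.

1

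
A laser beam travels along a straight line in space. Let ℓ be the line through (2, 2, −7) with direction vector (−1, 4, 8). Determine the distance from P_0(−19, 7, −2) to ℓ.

Direction vector d = (−1, 4, 8).
AP = (−21, 5, 5); AP·d = 81, |AP|² = 491, |d|² = 81.
distance² = |AP|² − (AP·d)²/|d|² = 491 − 6561/81 = 410, so the distance is √410.

√410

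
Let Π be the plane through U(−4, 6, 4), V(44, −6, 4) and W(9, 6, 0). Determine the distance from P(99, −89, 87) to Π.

UV = (48, −12, 0) and UW = (13, 0, −4), so a normal is n = UV × UW = (48, 192, 156).
n = (48, 192, 156); n·P − 1584 = -348; |n| = 252; distance = 348/252 = 29/21.

29/21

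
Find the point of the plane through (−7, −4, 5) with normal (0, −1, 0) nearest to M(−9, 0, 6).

The perpendicular from M has direction n = (0, −1, 0): r = (−9, 0, 6) + μ(0, −1, 0).
Substitute into the plane: n·(M + μn) = 4 gives 0 + 1μ = 4, so μ = 4.
Foot = (−9, 0, 6) + 4·(0, −1, 0) = (−9, −4, 6).

(-9, -4, 6)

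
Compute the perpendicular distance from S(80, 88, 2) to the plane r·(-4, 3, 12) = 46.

6

n = (-4, 3, 12); n·P − 46 = -78; |n| = 13; distance = 78/13 = 6.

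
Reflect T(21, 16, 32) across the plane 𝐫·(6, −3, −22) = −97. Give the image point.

(33, 10, -12)

n = (6, −3, −22), |n|² = 529, n·T − (-97) = -529, so t = -529/529 = -1.
Foot F = T − (-1)·n = (27, 13, 10); the reflection is 2F − T = (33, 10, −12).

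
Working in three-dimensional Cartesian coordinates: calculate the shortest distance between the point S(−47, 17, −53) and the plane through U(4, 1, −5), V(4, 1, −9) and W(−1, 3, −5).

UV = (0, 0, −4) and UW = (−5, 2, 0), so a normal is n = UV × UW = (8, 20, 0).
d = |8·(-47) + 20·17 − 52| / √(64 + 400 + 0) = |-88| / (4√29) = 22/√29.

22√29/29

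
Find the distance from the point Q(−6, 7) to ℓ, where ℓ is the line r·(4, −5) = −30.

29√41/41

The normal to the line is n = (4, −5) with |n| = √41.
|n·Q − (-30)| = |-59 − (-30)| = 29, so the distance is 29/√41.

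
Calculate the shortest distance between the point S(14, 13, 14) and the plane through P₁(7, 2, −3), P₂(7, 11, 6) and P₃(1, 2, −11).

10/√34

P₁P₂ = (0, 9, 9) and P₁P₃ = (−6, 0, −8), so a normal is n = P₁P₂ × P₁P₃ = (−72, −54, 54).
Then n·(14, 13, 14) − (−774) = −180.
|n| = √(5184 + 2916 + 2916) = 18√34, so the distance is |-180|/(18√34) = 10/√34.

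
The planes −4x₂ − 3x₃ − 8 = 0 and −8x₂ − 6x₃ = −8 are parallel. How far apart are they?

Divide the second equation by 2 to match normals: −4x₂ − 3x₃ = -4.
Both planes have normal n = (0, −4, −3), |n| = 5. Any point on the first plane is at distance |(-4) − 8|/|n| = 12/5 from the second.

12/5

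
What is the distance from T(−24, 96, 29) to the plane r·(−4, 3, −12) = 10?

2

Normal vector n = (−4, 3, −12), and n·(−24, 96, 29) − 10 = 26.
|n| = √(16 + 9 + 144) = 13, so the distance is |26|/13 = 2.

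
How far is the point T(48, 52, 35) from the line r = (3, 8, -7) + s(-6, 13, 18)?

Direction vector d = (-6, 13, 18).
AP = (45, 44, 42), and AP × d = (246, -1062, 849).
|AP × d|² = 1909161 and |d|² = 529, so the distance is √(1909161/529) = √3609 = 3√401.

3√401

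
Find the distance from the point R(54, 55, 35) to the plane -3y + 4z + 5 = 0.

n = (0, -3, 4); n·P − (-5) = -20; |n| = 5; distance = 20/5 = 4.

4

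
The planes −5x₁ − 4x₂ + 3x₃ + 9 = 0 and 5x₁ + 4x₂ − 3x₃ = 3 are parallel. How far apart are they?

Divide the second equation by -1 to match normals: −5x₁ − 4x₂ + 3x₃ = -3.
With common normal n = (−5, −4, 3) (|n| = 5√2), the distance is |(-9) − (-3)|/|n| = 6/(5√2) = 3√2/5.

3√2/5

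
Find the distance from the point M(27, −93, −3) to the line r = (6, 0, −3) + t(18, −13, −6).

Direction vector d = (18, −13, −6).
AP = (21, −93, 0); AP·d = 1587, |AP|² = 9090, |d|² = 529.
distance² = |AP|² − (AP·d)²/|d|² = 9090 − 2518569/529 = 4329, so the distance is 3√481.

3√481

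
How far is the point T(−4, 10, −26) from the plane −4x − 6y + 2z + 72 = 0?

12/√14

d = |(-4)·(-4) + (-6)·10 + 2·(-26) − (-72)| / √(16 + 36 + 4) = |-24| / (2√14) = 12/√14.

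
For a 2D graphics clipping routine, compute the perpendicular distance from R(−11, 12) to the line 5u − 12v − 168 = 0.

367/13

The normal to the line is n = (5, −12) with |n| = 13.
|n·R − 168| = |-199 − 168| = 367, so the distance is 367/13.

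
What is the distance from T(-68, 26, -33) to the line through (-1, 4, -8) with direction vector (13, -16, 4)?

Direction vector d = (13, -16, 4).
AP = (-67, 22, -25), and AP × d = (-312, -57, 786).
|AP × d|² = 718389 and |d|² = 441, so the distance is √(718389/441) = √1629 = 3√181.

3√181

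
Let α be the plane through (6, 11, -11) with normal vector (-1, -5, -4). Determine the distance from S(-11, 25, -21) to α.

The plane has equation n·(r − (6, 11, -11)) = 0, i.e. n·r = -17.
Then n·(-11, 25, -21) - (-17) = -13.
|n| = √(1 + 25 + 16) = √42, so the distance is |-13|/√42 = 13√42/42.

13/√42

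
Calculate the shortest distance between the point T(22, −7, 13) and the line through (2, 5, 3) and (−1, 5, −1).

A direction vector is d = (−3, 0, −4).
AP = (20, −12, 10), and AP × d = (48, 50, −36).
|AP × d|² = 6100 and |d|² = 25, so the distance is √(6100/25) = √244 = 2√61.

2√61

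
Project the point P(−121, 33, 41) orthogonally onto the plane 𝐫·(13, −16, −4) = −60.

(-56, -47, 21)

The perpendicular from P has direction n = (13, −16, −4): r = (−121, 33, 41) + λ(13, −16, −4).
Substitute into the plane: n·(P + λn) = -60 gives -2265 + 441λ = -60, so λ = 5.
Foot = (−121, 33, 41) + 5·(13, −16, −4) = (−56, −47, 21).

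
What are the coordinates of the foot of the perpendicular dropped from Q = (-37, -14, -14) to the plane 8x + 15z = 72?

n = (8, 0, 15), |n|² = 289, and n·Q − 72 = -578.
t = -578/289 = -2, so the foot is Q − t·n = (-37, -14, -14) − (-2)·(8, 0, 15) = (-21, -14, 16).

(-21, -14, 16)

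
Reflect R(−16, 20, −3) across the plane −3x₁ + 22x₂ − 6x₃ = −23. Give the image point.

(-10, -24, 9)

n = (−3, 22, −6), |n|² = 529, n·R − (-23) = 529, so t = 529/529 = 1.
Foot F = R − 1·n = (−13, −2, 3); the reflection is 2F − R = (−10, −24, 9).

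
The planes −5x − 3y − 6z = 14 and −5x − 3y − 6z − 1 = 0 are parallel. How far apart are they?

With common normal n = (−5, −3, −6) (|n| = √70), the distance is |14 − 1|/|n| = 13/√70.

13√70/70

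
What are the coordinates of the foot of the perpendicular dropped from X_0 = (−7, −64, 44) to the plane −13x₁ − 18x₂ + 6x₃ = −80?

(32, -10, 26)

n = (−13, −18, 6), |n|² = 529, and n·X_0 − (-80) = 1587.
t = 1587/529 = 3, so the foot is X_0 − t·n = (−7, −64, 44) − 3·(−13, −18, 6) = (32, −10, 26).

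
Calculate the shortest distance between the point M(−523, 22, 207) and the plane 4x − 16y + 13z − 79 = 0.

Normal vector n = (4, −16, 13), and n·(−523, 22, 207) − 79 = 168.
|n| = √(16 + 256 + 169) = 21, so the distance is |168|/21 = 8.

8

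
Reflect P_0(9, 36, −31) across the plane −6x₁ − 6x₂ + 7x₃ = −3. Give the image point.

(-39, -12, 25)

With n = (−6, −6, 7), the signed offset is (n·P_0 − (-3))/|n|² = -484/121 = -4.
P_0' = P_0 − 2t·n = (9, 36, −31) − (-8)·(−6, −6, 7) = (−39, −12, 25).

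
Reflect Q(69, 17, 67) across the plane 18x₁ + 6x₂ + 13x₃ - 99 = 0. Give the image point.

With n = (18, 6, 13), the signed offset is (n·Q − 99)/|n|² = 2116/529 = 4.
Q' = Q − 2t·n = (69, 17, 67) − 8·(18, 6, 13) = (-75, -31, -37).

(-75, -31, -37)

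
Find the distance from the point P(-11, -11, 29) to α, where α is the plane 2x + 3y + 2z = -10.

13/√17

d = |2·(-11) + 3·(-11) + 2·29 − (-10)| / √(4 + 9 + 4) = |13| / √17 = 13/√17.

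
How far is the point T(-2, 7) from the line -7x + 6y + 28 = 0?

The normal to the line is n = (-7, 6) with |n| = √85.
|n·T − (-28)| = |56 − (-28)| = 84, so the distance is 84/√85.

84√85/85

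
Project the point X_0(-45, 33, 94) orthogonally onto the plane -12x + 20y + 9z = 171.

n = (-12, 20, 9), |n|² = 625, and n·X_0 − 171 = 1875.
t = 1875/625 = 3, so the foot is X_0 − t·n = (-45, 33, 94) − 3·(-12, 20, 9) = (-9, -27, 67).

(-9, -27, 67)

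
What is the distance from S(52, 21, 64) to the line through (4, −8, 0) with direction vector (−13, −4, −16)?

√185

Direction vector d = (−13, −4, −16).
AP = (48, 29, 64), and AP × d = (−208, −64, 185).
|AP × d|² = 81585 and |d|² = 441, so the distance is √(81585/441) = √185.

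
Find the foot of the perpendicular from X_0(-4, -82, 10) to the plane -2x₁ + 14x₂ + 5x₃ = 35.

(-14, -12, 35)

n = (-2, 14, 5), |n|² = 225, and n·X_0 − 35 = -1125.
t = -1125/225 = -5, so the foot is X_0 − t·n = (-4, -82, 10) − (-5)·(-2, 14, 5) = (-14, -12, 35).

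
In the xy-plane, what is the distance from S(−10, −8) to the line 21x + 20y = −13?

357/29

The normal to the line is n = (21, 20) with |n| = 29.
|n·S − (-13)| = |-370 − (-13)| = 357, so the distance is 357/29.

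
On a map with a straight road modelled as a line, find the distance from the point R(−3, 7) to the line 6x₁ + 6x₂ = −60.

7√2

d = |6·(-3) + 6·7 − (-60)| / √(36 + 36) = |84|/(6√2) = 7√2.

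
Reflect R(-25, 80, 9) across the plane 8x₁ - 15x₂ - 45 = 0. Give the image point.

(55, -70, 9)

n = (8, -15, 0), |n|² = 289, n·R − 45 = -1445, so t = -1445/289 = -5.
Foot F = R − (-5)·n = (15, 5, 9); the reflection is 2F − R = (55, -70, 9).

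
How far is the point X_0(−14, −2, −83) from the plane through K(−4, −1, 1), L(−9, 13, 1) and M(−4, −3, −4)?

23/15

KL = (−5, 14, 0) and KM = (0, −2, −5), so a normal is n = KL × KM = (−70, −25, 10).
Then n·(−14, −2, −83) − 315 = −115.
|n| = √(4900 + 625 + 100) = 75, so the distance is |-115|/75 = 23/15.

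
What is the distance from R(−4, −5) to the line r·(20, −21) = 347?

322/29

d = |20·(-4) + (-21)·(-5) − 347| / √(400 + 441) = |-322|/29 = 322/29.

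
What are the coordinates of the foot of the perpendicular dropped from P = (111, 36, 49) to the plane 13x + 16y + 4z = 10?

(46, -44, 29)

n = (13, 16, 4), |n|² = 441, and n·P − 10 = 2205.
t = 2205/441 = 5, so the foot is P − t·n = (111, 36, 49) − 5·(13, 16, 4) = (46, -44, 29).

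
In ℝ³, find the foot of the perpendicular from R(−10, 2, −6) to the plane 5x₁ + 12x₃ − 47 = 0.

The perpendicular from R has direction n = (5, 0, 12): r = (−10, 2, −6) + t(5, 0, 12).
Substitute into the plane: n·(R + tn) = 47 gives -122 + 169t = 47, so t = 1.
Foot = (−10, 2, −6) + 1·(5, 0, 12) = (−5, 2, 6).

(-5, 2, 6)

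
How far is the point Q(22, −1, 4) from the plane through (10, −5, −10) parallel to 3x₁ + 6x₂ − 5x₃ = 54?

10/√70

Parallel planes share the normal n = (3, 6, −5); since (10, −5, −10) lies on the plane, its equation is 3x₁ + 6x₂ − 5x₃ = 50.
n = (3, 6, −5); n·P − 50 = -10; |n| = √70; distance = 10/√70.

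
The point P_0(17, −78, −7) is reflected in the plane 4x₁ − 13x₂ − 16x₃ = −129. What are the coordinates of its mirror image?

With n = (4, −13, −16), the signed offset is (n·P_0 − (-129))/|n|² = 1323/441 = 3.
P_0' = P_0 − 2t·n = (17, −78, −7) − 6·(4, −13, −16) = (−7, 0, 89).

(-7, 0, 89)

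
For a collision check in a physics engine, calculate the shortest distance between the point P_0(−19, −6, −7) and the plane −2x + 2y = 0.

Normal vector n = (−2, 2, 0), and n·(−19, −6, −7) − 0 = 26.
|n| = √(4 + 4 + 0) = 2√2, so the distance is |26|/(2√2) = 13√2/2.

13/√2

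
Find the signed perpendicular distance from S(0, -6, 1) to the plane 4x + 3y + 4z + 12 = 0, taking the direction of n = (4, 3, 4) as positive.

-2√41/41

n·S − (-12) = -2.
|n| = √41, so the signed distance is -2√41/41.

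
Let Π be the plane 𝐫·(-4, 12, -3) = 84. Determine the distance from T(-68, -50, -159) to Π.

Normal vector n = (-4, 12, -3), and n·(-68, -50, -159) - 84 = 65.
|n| = √(16 + 144 + 9) = 13, so the distance is |65|/13 = 5.

5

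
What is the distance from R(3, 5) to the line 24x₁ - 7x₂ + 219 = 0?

The normal to the line is n = (24, -7) with |n| = 25.
|n·R − (-219)| = |37 − (-219)| = 256, so the distance is 256/25.

256/25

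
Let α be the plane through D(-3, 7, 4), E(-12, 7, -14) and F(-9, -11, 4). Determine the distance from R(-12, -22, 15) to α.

29/7

DE = (-9, 0, -18) and DF = (-6, -18, 0), so a normal is n = DE × DF = (-324, 108, 162).
Then n·(-12, -22, 15) - 2376 = 1566.
|n| = √(104976 + 11664 + 26244) = 378, so the distance is |1566|/378 = 29/7.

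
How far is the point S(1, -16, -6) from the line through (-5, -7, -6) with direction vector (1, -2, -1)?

Direction vector d = (1, -2, -1).
AP = (6, -9, 0); AP·d = 24, |AP|² = 117, |d|² = 6.
distance² = |AP|² − (AP·d)²/|d|² = 117 − 576/6 = 21, so the distance is √21.

√21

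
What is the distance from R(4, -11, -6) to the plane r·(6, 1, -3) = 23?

4√46/23

Normal vector n = (6, 1, -3), and n·(4, -11, -6) - 23 = 8.
|n| = √(36 + 1 + 9) = √46, so the distance is |8|/√46 = 4√46/23.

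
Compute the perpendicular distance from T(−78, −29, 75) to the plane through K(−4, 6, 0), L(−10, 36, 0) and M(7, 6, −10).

1

KL = (−6, 30, 0) and KM = (11, 0, −10), so a normal is n = KL × KM = (−300, −60, −330).
d = |(-300)·(-78) + (-60)·(-29) + (-330)·75 − 840| / √(90000 + 3600 + 108900) = |-450| / 450 = 1.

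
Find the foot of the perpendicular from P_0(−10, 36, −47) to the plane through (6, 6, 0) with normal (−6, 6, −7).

n = (−6, 6, −7), |n|² = 121, and n·P_0 − 0 = 605.
t = 605/121 = 5, so the foot is P_0 − t·n = (−10, 36, −47) − 5·(−6, 6, −7) = (20, 6, −12).

(20, 6, -12)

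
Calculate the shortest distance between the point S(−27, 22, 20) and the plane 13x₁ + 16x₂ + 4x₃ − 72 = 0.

3/7

Normal vector n = (13, 16, 4), and n·(−27, 22, 20) − 72 = 9.
|n| = √(169 + 256 + 16) = 21, so the distance is |9|/21 = 3/7.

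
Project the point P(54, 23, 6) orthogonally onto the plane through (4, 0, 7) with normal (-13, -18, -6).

The perpendicular from P has direction n = (-13, -18, -6): r = (54, 23, 6) + μ(-13, -18, -6).
Substitute into the plane: n·(P + μn) = -94 gives -1152 + 529μ = -94, so μ = 2.
Foot = (54, 23, 6) + 2·(-13, -18, -6) = (28, -13, -6).

(28, -13, -6)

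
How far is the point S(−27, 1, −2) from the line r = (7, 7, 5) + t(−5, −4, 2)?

√521

Direction vector d = (−5, −4, 2).
AP = (−34, −6, −7), and AP × d = (−40, 103, 106).
|AP × d|² = 23445 and |d|² = 45, so the distance is √(23445/45) = √521.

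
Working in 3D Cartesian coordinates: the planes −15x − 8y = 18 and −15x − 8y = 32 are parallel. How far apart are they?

14/17

With common normal n = (−15, −8, 0) (|n| = 17), the distance is |18 − 32|/|n| = 14/17.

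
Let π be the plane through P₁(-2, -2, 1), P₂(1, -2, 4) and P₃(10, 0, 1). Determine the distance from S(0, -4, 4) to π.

P₁P₂ = (3, 0, 3) and P₁P₃ = (12, 2, 0), so a normal is n = P₁P₂ × P₁P₃ = (-6, 36, 6).
n = (-6, 36, 6); n·P − (-54) = -66; |n| = 6√38; distance = 66/(6√38) = 11√38/38.

11/√38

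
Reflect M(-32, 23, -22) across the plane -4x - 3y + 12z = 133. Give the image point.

n = (-4, -3, 12), |n|² = 169, n·M − 133 = -338, so t = -338/169 = -2.
Foot F = M − (-2)·n = (-40, 17, 2); the reflection is 2F − M = (-48, 11, 26).

(-48, 11, 26)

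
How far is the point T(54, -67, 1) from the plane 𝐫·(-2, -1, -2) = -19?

d = |(-2)·54 + (-1)·(-67) + (-2)·1 − (-19)| / √(4 + 1 + 4) = |-24| / 3 = 8.

8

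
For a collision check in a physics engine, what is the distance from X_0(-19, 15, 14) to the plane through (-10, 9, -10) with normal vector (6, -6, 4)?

3/√22

The plane has equation n·(r − (-10, 9, -10)) = 0, i.e. n·r = -154.
Then n·(-19, 15, 14) - (-154) = 6.
|n| = √(36 + 36 + 16) = 2√22, so the distance is |6|/(2√22) = 3√22/22.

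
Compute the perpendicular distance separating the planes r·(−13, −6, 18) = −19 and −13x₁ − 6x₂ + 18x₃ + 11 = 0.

With common normal n = (−13, −6, 18) (|n| = 23), the distance is |(-19) − (-11)|/|n| = 8/23.

8/23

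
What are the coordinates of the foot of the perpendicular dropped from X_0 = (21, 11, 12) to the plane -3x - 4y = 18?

n = (-3, -4, 0), |n|² = 25, and n·X_0 − 18 = -125.
t = -125/25 = -5, so the foot is X_0 − t·n = (21, 11, 12) − (-5)·(-3, -4, 0) = (6, -9, 12).

(6, -9, 12)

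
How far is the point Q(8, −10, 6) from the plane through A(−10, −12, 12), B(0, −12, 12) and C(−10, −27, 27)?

AB = (10, 0, 0) and AC = (0, −15, 15), so a normal is n = AB × AC = (0, −150, −150).
Then n·(8, −10, 6) − 0 = 600.
|n| = √(0 + 22500 + 22500) = 150√2, so the distance is |600|/(150√2) = 2√2.

2√2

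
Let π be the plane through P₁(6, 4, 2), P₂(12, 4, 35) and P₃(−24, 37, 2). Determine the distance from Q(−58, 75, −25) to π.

4

P₁P₂ = (6, 0, 33) and P₁P₃ = (−30, 33, 0), so a normal is n = P₁P₂ × P₁P₃ = (−1089, −990, 198).
Then n·(−58, 75, −25) − (−10098) = −5940.
|n| = √(1185921 + 980100 + 39204) = 1485, so the distance is |-5940|/1485 = 4.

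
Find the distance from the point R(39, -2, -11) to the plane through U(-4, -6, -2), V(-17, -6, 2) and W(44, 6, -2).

3/7

UV = (-13, 0, 4) and UW = (48, 12, 0), so a normal is n = UV × UW = (-48, 192, -156).
d = |(-48)·39 + 192·(-2) + (-156)·(-11) − (-648)| / √(2304 + 36864 + 24336) = |108| / 252 = 3/7.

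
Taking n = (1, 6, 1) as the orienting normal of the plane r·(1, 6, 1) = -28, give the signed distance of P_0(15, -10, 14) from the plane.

n·P_0 − (-28) = -3.
|n| = √38, so the signed distance is -3√38/38.

-3√38/38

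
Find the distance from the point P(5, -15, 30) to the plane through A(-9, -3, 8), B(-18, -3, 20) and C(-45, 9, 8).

AB = (-9, 0, 12) and AC = (-36, 12, 0), so a normal is n = AB × AC = (-144, -432, -108).
Then n·(5, -15, 30) - 1728 = 792.
|n| = √(20736 + 186624 + 11664) = 468, so the distance is |792|/468 = 22/13.

22/13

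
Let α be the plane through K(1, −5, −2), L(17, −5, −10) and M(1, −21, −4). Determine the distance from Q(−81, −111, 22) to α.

KL = (16, 0, −8) and KM = (0, −16, −2), so a normal is n = KL × KM = (−128, 32, −256).
d = |(-128)·(-81) + 32·(-111) + (-256)·22 − 224| / √(16384 + 1024 + 65536) = |960| / 288 = 10/3.

10/3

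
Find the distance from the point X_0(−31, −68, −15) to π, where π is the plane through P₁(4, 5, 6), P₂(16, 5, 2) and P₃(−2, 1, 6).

P₁P₂ = (12, 0, −4) and P₁P₃ = (−6, −4, 0), so a normal is n = P₁P₂ × P₁P₃ = (−16, 24, −48).
n = (−16, 24, −48); n·P − (-232) = -184; |n| = 56; distance = 184/56 = 23/7.

23/7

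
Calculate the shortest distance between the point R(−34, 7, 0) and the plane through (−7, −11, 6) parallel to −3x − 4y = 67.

9/5

Parallel planes share the normal n = (−3, −4, 0); since (−7, −11, 6) lies on the plane, its equation is −3x − 4y = 65.
d = |(-3)·(-34) + (-4)·7 − 65| / √(9 + 16 + 0) = |9| / 5 = 9/5.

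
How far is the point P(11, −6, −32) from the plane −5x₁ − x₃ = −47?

24/√26

d = |(-5)·11 + (-1)·(-32) − (-47)| / √(25 + 0 + 1) = |24| / √26 = 12√26/13.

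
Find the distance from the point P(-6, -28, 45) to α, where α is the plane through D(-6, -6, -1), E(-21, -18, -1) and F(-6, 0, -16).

DE = (-15, -12, 0) and DF = (0, 6, -15), so a normal is n = DE × DF = (180, -225, -90).
Then n·(-6, -28, 45) - 360 = 810.
|n| = √(32400 + 50625 + 8100) = 135√5, so the distance is |810|/(135√5) = 6/√5.

6√5/5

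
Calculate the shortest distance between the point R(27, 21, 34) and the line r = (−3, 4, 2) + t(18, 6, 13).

√97

Direction vector d = (18, 6, 13).
AP = (30, 17, 32), and AP × d = (29, 186, −126).
|AP × d|² = 51313 and |d|² = 529, so the distance is √(51313/529) = √97.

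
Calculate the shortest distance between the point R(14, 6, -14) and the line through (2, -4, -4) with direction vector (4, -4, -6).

2√69

Direction vector d = (4, -4, -6).
AP = (12, 10, -10); AP·d = 68, |AP|² = 344, |d|² = 68.
distance² = |AP|² − (AP·d)²/|d|² = 344 − 4624/68 = 276, so the distance is 2√69.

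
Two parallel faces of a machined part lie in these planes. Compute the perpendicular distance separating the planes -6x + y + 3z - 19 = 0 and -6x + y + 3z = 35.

16/√46

Both planes have normal n = (-6, 1, 3), |n| = √46. Any point on the first plane is at distance |35 − 19|/|n| = 16/√46 from the second.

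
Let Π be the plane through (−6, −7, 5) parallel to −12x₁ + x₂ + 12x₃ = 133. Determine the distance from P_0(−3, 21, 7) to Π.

Parallel planes share the normal n = (−12, 1, 12); since (−6, −7, 5) lies on the plane, its equation is −12x₁ + x₂ + 12x₃ = 125.
d = |(-12)·(-3) + 1·21 + 12·7 − 125| / √(144 + 1 + 144) = |16| / 17 = 16/17.

16/17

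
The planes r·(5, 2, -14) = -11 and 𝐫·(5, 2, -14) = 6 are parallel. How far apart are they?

Both planes have normal n = (5, 2, -14), |n| = 15. Any point on the first plane is at distance |6 − (-11)|/|n| = 17/15 from the second.

17/15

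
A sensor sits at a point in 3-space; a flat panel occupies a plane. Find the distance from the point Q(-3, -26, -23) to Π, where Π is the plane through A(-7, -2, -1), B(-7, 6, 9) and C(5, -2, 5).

8/√5

AB = (0, 8, 10) and AC = (12, 0, 6), so a normal is n = AB × AC = (48, 120, -96).
n = (48, 120, -96); n·P − (-480) = -576; |n| = 72√5; distance = 576/(72√5) = 8√5/5.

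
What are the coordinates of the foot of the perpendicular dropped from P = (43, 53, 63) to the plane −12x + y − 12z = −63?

n = (−12, 1, −12), |n|² = 289, and n·P − (-63) = -1156.
t = -1156/289 = -4, so the foot is P − t·n = (43, 53, 63) − (-4)·(−12, 1, −12) = (−5, 57, 15).

(-5, 57, 15)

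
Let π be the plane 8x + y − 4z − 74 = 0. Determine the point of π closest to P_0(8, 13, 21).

n = (8, 1, −4), |n|² = 81, and n·P_0 − 74 = -81.
t = -81/81 = -1, so the foot is P_0 − t·n = (8, 13, 21) − (-1)·(8, 1, −4) = (16, 14, 17).

(16, 14, 17)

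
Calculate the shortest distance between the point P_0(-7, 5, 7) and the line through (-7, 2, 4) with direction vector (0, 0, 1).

3

Direction vector d = (0, 0, 1).
AP = (0, 3, 3); AP·d = 3, |AP|² = 18, |d|² = 1.
distance² = |AP|² − (AP·d)²/|d|² = 18 − 9/1 = 9, so the distance is 3.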